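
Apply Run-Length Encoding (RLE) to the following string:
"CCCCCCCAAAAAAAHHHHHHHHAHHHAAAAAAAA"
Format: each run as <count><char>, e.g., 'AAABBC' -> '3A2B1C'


Scanning runs left to right:
  i=0: run of 'C' x 7 -> '7C'
  i=7: run of 'A' x 7 -> '7A'
  i=14: run of 'H' x 8 -> '8H'
  i=22: run of 'A' x 1 -> '1A'
  i=23: run of 'H' x 3 -> '3H'
  i=26: run of 'A' x 8 -> '8A'

RLE = 7C7A8H1A3H8A


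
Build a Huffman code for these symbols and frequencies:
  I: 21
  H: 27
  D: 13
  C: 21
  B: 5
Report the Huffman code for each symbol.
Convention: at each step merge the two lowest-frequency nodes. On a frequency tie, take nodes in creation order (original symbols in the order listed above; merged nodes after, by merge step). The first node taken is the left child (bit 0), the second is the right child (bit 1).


Huffman tree construction:
Step 1: Merge B(5) + D(13) = 18
Step 2: Merge (B+D)(18) + I(21) = 39
Step 3: Merge C(21) + H(27) = 48
Step 4: Merge ((B+D)+I)(39) + (C+H)(48) = 87
Read each symbol's code off the tree from the root (left child = 0, right child = 1).

Codes:
  I: 01 (length 2)
  H: 11 (length 2)
  D: 001 (length 3)
  C: 10 (length 2)
  B: 000 (length 3)
Average code length: 192/87 = 2.2069 bits/symbol


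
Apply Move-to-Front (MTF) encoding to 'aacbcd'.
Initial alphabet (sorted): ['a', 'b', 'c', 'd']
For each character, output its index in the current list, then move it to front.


MTF encoding:
'a': index 0 in ['a', 'b', 'c', 'd'] -> ['a', 'b', 'c', 'd']
'a': index 0 in ['a', 'b', 'c', 'd'] -> ['a', 'b', 'c', 'd']
'c': index 2 in ['a', 'b', 'c', 'd'] -> ['c', 'a', 'b', 'd']
'b': index 2 in ['c', 'a', 'b', 'd'] -> ['b', 'c', 'a', 'd']
'c': index 1 in ['b', 'c', 'a', 'd'] -> ['c', 'b', 'a', 'd']
'd': index 3 in ['c', 'b', 'a', 'd'] -> ['d', 'c', 'b', 'a']


Output: [0, 0, 2, 2, 1, 3]


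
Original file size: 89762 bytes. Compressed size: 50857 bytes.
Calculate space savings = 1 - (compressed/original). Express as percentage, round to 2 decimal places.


ratio = compressed/original = 50857/89762 = 0.566576
savings = 1 - ratio = 1 - 0.566576 = 0.433424
as a percentage: 0.433424 * 100 = 43.34%

Space savings = 1 - 50857/89762 = 43.34%


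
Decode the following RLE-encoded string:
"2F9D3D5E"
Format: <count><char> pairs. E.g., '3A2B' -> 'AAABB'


Expanding each <count><char> pair:
  2F -> 'FF'
  9D -> 'DDDDDDDDD'
  3D -> 'DDD'
  5E -> 'EEEEE'

Decoded = FFDDDDDDDDDDDDEEEEE


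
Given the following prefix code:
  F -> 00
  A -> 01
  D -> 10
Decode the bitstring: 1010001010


Decoding step by step:
Bits 10 -> D
Bits 10 -> D
Bits 00 -> F
Bits 10 -> D
Bits 10 -> D


Decoded message: DDFDD


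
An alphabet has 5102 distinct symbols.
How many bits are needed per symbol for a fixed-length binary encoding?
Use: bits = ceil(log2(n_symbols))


log2(5102) = 12.3168
Bracket: 2^12 = 4096 < 5102 <= 2^13 = 8192
So ceil(log2(5102)) = 13

bits = ceil(log2(5102)) = ceil(12.3168) = 13 bits


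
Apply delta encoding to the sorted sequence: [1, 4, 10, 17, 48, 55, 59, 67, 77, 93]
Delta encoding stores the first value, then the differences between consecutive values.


First value: 1
Deltas:
  4 - 1 = 3
  10 - 4 = 6
  17 - 10 = 7
  48 - 17 = 31
  55 - 48 = 7
  59 - 55 = 4
  67 - 59 = 8
  77 - 67 = 10
  93 - 77 = 16


Delta encoded: [1, 3, 6, 7, 31, 7, 4, 8, 10, 16]


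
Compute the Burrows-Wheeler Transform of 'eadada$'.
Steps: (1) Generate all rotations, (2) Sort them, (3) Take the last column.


Rotations (sorted):
  0: $eadada -> last char: a
  1: a$eadad -> last char: d
  2: ada$ead -> last char: d
  3: adada$e -> last char: e
  4: da$eada -> last char: a
  5: dada$ea -> last char: a
  6: eadada$ -> last char: $


BWT = addeaa$


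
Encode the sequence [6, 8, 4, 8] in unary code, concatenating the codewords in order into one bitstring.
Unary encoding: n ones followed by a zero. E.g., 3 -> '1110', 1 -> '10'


Encode each number as n ones followed by a terminating 0:
  6 -> 1111110 (7 bits)
  8 -> 111111110 (9 bits)
  4 -> 11110 (5 bits)
  8 -> 111111110 (9 bits)
Total length = 7 + 9 + 5 + 9 = 30 bits.

Unary([6, 8, 4, 8]) = 111111011111111011110111111110 (30 bits)


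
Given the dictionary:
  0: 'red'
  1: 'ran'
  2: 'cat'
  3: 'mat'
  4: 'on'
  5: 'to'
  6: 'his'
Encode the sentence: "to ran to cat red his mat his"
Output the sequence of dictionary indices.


Look up each word in the dictionary:
  'to' -> 5
  'ran' -> 1
  'to' -> 5
  'cat' -> 2
  'red' -> 0
  'his' -> 6
  'mat' -> 3
  'his' -> 6

Encoded: [5, 1, 5, 2, 0, 6, 3, 6]


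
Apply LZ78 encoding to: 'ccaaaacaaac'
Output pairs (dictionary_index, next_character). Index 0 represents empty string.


LZ78 encoding steps:
Dictionary: {0: ''}
Step 1: w='' (idx 0), next='c' -> output (0, 'c'), add 'c' as idx 1
Step 2: w='c' (idx 1), next='a' -> output (1, 'a'), add 'ca' as idx 2
Step 3: w='' (idx 0), next='a' -> output (0, 'a'), add 'a' as idx 3
Step 4: w='a' (idx 3), next='a' -> output (3, 'a'), add 'aa' as idx 4
Step 5: w='ca' (idx 2), next='a' -> output (2, 'a'), add 'caa' as idx 5
Step 6: w='a' (idx 3), next='c' -> output (3, 'c'), add 'ac' as idx 6


Encoded: [(0, 'c'), (1, 'a'), (0, 'a'), (3, 'a'), (2, 'a'), (3, 'c')]


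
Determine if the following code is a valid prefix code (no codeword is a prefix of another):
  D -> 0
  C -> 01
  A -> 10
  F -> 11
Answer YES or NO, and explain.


Checking each pair (does one codeword prefix another?):
  D='0' vs C='01': prefix -- VIOLATION

NO -- this is NOT a valid prefix code. D (0) is a prefix of C (01).


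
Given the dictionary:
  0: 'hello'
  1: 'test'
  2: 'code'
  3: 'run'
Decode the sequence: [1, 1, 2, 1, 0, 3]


Look up each index in the dictionary:
  1 -> 'test'
  1 -> 'test'
  2 -> 'code'
  1 -> 'test'
  0 -> 'hello'
  3 -> 'run'

Decoded: "test test code test hello run"


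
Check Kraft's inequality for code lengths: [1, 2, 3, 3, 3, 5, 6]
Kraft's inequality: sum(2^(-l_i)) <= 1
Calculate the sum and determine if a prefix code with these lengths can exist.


Sum = 2^(-1) + 2^(-2) + 2^(-3) + 2^(-3) + 2^(-3) + 2^(-5) + 2^(-6)
    = 0.5 + 0.25 + 0.125 + 0.125 + 0.125 + 0.03125 + 0.015625
    = 75/64 = 1.171875
Since 1.171875 > 1, Kraft's inequality is NOT satisfied.
A prefix code with these lengths CANNOT exist.

Kraft sum = 1.171875. Not satisfied.


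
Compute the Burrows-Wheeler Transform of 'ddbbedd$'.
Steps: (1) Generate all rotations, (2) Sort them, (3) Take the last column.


Rotations (sorted):
  0: $ddbbedd -> last char: d
  1: bbedd$dd -> last char: d
  2: bedd$ddb -> last char: b
  3: d$ddbbed -> last char: d
  4: dbbedd$d -> last char: d
  5: dd$ddbbe -> last char: e
  6: ddbbedd$ -> last char: $
  7: edd$ddbb -> last char: b


BWT = ddbdde$b


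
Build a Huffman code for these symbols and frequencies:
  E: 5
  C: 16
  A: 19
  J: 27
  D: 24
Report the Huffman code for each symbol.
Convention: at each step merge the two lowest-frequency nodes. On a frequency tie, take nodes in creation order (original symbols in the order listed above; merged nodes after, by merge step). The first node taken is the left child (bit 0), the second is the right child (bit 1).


Huffman tree construction:
Step 1: Merge E(5) + C(16) = 21
Step 2: Merge A(19) + (E+C)(21) = 40
Step 3: Merge D(24) + J(27) = 51
Step 4: Merge (A+(E+C))(40) + (D+J)(51) = 91
Read each symbol's code off the tree from the root (left child = 0, right child = 1).

Codes:
  E: 010 (length 3)
  C: 011 (length 3)
  A: 00 (length 2)
  J: 11 (length 2)
  D: 10 (length 2)
Average code length: 203/91 = 2.2308 bits/symbol


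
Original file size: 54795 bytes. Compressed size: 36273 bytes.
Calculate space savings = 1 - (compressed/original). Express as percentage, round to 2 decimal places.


ratio = compressed/original = 36273/54795 = 0.661976
savings = 1 - ratio = 1 - 0.661976 = 0.338024
as a percentage: 0.338024 * 100 = 33.8%

Space savings = 1 - 36273/54795 = 33.8%


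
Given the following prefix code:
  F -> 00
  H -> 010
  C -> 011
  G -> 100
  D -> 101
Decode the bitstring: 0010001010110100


Decoding step by step:
Bits 00 -> F
Bits 100 -> G
Bits 010 -> H
Bits 101 -> D
Bits 101 -> D
Bits 00 -> F


Decoded message: FGHDDF


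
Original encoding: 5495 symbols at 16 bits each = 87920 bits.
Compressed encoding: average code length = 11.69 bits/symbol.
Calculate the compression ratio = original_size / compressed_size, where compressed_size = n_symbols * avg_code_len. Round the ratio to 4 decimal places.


original_size = n_symbols * orig_bits = 5495 * 16 = 87920 bits
compressed_size = n_symbols * avg_code_len = 5495 * 11.69 = 64236.55 bits
ratio = original_size / compressed_size = 87920 / 64236.55 = 1.3687

Compression ratio = 1.3687


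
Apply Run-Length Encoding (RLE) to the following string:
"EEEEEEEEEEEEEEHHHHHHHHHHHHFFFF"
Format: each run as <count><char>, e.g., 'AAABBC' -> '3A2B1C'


Scanning runs left to right:
  i=0: run of 'E' x 14 -> '14E'
  i=14: run of 'H' x 12 -> '12H'
  i=26: run of 'F' x 4 -> '4F'

RLE = 14E12H4F


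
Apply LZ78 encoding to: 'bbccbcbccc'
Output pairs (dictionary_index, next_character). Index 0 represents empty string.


LZ78 encoding steps:
Dictionary: {0: ''}
Step 1: w='' (idx 0), next='b' -> output (0, 'b'), add 'b' as idx 1
Step 2: w='b' (idx 1), next='c' -> output (1, 'c'), add 'bc' as idx 2
Step 3: w='' (idx 0), next='c' -> output (0, 'c'), add 'c' as idx 3
Step 4: w='bc' (idx 2), next='b' -> output (2, 'b'), add 'bcb' as idx 4
Step 5: w='c' (idx 3), next='c' -> output (3, 'c'), add 'cc' as idx 5
Step 6: w='c' (idx 3), end of input -> output (3, '')


Encoded: [(0, 'b'), (1, 'c'), (0, 'c'), (2, 'b'), (3, 'c'), (3, '')]


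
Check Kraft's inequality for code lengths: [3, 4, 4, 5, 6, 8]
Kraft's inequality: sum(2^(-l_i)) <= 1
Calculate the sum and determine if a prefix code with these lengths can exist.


Sum = 2^(-3) + 2^(-4) + 2^(-4) + 2^(-5) + 2^(-6) + 2^(-8)
    = 0.125 + 0.0625 + 0.0625 + 0.03125 + 0.015625 + 0.00390625
    = 77/256 = 0.30078125
Since 0.30078125 <= 1, Kraft's inequality IS satisfied.
A prefix code with these lengths CAN exist.

Kraft sum = 0.30078125. Satisfied.


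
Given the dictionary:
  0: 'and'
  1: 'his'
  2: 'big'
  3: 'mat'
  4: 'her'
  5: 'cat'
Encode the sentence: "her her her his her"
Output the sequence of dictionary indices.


Look up each word in the dictionary:
  'her' -> 4
  'her' -> 4
  'her' -> 4
  'his' -> 1
  'her' -> 4

Encoded: [4, 4, 4, 1, 4]


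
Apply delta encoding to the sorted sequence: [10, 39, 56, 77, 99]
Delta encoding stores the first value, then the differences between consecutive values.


First value: 10
Deltas:
  39 - 10 = 29
  56 - 39 = 17
  77 - 56 = 21
  99 - 77 = 22


Delta encoded: [10, 29, 17, 21, 22]


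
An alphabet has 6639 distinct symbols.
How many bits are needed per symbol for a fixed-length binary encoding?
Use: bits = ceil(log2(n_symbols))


log2(6639) = 12.6968
Bracket: 2^12 = 4096 < 6639 <= 2^13 = 8192
So ceil(log2(6639)) = 13

bits = ceil(log2(6639)) = ceil(12.6968) = 13 bits


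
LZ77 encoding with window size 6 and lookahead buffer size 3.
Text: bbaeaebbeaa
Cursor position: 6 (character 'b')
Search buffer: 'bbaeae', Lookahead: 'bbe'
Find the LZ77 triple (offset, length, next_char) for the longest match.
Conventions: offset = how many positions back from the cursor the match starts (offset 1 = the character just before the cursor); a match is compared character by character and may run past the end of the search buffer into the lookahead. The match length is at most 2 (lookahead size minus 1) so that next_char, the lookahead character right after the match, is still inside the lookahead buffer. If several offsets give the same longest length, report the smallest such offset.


Try each offset into the search buffer:
  offset=1 (pos 5, char 'e'): match length 0
  offset=2 (pos 4, char 'a'): match length 0
  offset=3 (pos 3, char 'e'): match length 0
  offset=4 (pos 2, char 'a'): match length 0
  offset=5 (pos 1, char 'b'): match length 1
  offset=6 (pos 0, char 'b'): match length 2
Longest match has length 2 at offset 6.
next_char = character at position 6 + 2 = 8 -> 'e'

Best match: offset=6, length=2 (matching 'bb' starting at position 0)
LZ77 triple: (6, 2, 'e')


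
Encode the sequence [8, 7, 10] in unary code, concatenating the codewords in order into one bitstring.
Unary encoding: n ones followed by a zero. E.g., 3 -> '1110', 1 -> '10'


Encode each number as n ones followed by a terminating 0:
  8 -> 111111110 (9 bits)
  7 -> 11111110 (8 bits)
  10 -> 11111111110 (11 bits)
Total length = 9 + 8 + 11 = 28 bits.

Unary([8, 7, 10]) = 1111111101111111011111111110 (28 bits)


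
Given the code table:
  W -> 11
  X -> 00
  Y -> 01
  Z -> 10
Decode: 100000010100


Decoding:
10 -> Z
00 -> X
00 -> X
01 -> Y
01 -> Y
00 -> X


Result: ZXXYYX


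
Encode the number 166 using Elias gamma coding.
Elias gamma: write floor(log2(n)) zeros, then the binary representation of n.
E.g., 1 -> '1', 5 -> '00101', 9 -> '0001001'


num_bits = floor(log2(166)) + 1 = 8
leading_zeros = num_bits - 1 = 7
binary(166) = 10100110

Elias gamma(166) = '0000000' + '10100110' = 000000010100110 (15 bits)


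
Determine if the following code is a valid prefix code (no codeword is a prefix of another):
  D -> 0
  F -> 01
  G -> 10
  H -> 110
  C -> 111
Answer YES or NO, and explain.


Checking each pair (does one codeword prefix another?):
  D='0' vs F='01': prefix -- VIOLATION

NO -- this is NOT a valid prefix code. D (0) is a prefix of F (01).


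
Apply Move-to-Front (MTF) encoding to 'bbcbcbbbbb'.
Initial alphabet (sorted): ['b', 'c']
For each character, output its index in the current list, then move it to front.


MTF encoding:
'b': index 0 in ['b', 'c'] -> ['b', 'c']
'b': index 0 in ['b', 'c'] -> ['b', 'c']
'c': index 1 in ['b', 'c'] -> ['c', 'b']
'b': index 1 in ['c', 'b'] -> ['b', 'c']
'c': index 1 in ['b', 'c'] -> ['c', 'b']
'b': index 1 in ['c', 'b'] -> ['b', 'c']
'b': index 0 in ['b', 'c'] -> ['b', 'c']
'b': index 0 in ['b', 'c'] -> ['b', 'c']
'b': index 0 in ['b', 'c'] -> ['b', 'c']
'b': index 0 in ['b', 'c'] -> ['b', 'c']


Output: [0, 0, 1, 1, 1, 1, 0, 0, 0, 0]


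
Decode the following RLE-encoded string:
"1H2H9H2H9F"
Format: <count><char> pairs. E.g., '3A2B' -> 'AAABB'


Expanding each <count><char> pair:
  1H -> 'H'
  2H -> 'HH'
  9H -> 'HHHHHHHHH'
  2H -> 'HH'
  9F -> 'FFFFFFFFF'

Decoded = HHHHHHHHHHHHHHFFFFFFFFF


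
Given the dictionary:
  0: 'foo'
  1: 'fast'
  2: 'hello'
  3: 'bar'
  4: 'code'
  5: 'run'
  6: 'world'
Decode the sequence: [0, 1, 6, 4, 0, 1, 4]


Look up each index in the dictionary:
  0 -> 'foo'
  1 -> 'fast'
  6 -> 'world'
  4 -> 'code'
  0 -> 'foo'
  1 -> 'fast'
  4 -> 'code'

Decoded: "foo fast world code foo fast code"


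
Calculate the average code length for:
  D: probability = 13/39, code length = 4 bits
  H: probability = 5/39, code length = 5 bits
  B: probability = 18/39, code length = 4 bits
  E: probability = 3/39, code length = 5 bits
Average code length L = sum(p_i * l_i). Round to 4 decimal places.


Weighted contributions p_i * l_i:
  D: (13/39) * 4 = 52/39
  H: (5/39) * 5 = 25/39
  B: (18/39) * 4 = 72/39
  E: (3/39) * 5 = 15/39
Sum = (52 + 25 + 72 + 15)/39 = 164/39

L = 164/39 = 4.2051 bits/symbol


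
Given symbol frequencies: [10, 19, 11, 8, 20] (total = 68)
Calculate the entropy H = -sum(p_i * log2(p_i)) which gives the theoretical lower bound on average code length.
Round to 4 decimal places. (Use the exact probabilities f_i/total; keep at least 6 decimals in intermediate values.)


Per-symbol terms -p_i * log2(p_i) with p_i = f_i/68:
  p = 10/68 = 0.147059: log2(p) = -2.765535, -p*log2(p) = 0.406696
  p = 19/68 = 0.279412: log2(p) = -1.839535, -p*log2(p) = 0.513988
  p = 11/68 = 0.161765: log2(p) = -2.628031, -p*log2(p) = 0.425123
  p = 8/68 = 0.117647: log2(p) = -3.087463, -p*log2(p) = 0.363231
  p = 20/68 = 0.294118: log2(p) = -1.765535, -p*log2(p) = 0.519275
H = 0.406696 + 0.513988 + 0.425123 + 0.363231 + 0.519275 = 2.228313

H = 2.2283 bits/symbol


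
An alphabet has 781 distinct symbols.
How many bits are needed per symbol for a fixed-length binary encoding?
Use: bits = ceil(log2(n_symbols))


log2(781) = 9.6092
Bracket: 2^9 = 512 < 781 <= 2^10 = 1024
So ceil(log2(781)) = 10

bits = ceil(log2(781)) = ceil(9.6092) = 10 bits


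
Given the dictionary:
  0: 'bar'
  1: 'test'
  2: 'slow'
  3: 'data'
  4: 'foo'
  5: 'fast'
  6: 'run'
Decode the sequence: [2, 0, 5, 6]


Look up each index in the dictionary:
  2 -> 'slow'
  0 -> 'bar'
  5 -> 'fast'
  6 -> 'run'

Decoded: "slow bar fast run"


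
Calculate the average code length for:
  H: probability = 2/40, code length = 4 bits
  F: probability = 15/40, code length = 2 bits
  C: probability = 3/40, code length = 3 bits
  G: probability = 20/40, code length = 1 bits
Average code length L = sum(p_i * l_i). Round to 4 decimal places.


Weighted contributions p_i * l_i:
  H: (2/40) * 4 = 8/40
  F: (15/40) * 2 = 30/40
  C: (3/40) * 3 = 9/40
  G: (20/40) * 1 = 20/40
Sum = (8 + 30 + 9 + 20)/40 = 67/40

L = 67/40 = 1.6750 bits/symbol


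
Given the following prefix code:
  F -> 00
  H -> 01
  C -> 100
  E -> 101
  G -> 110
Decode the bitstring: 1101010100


Decoding step by step:
Bits 110 -> G
Bits 101 -> E
Bits 01 -> H
Bits 00 -> F


Decoded message: GEHF


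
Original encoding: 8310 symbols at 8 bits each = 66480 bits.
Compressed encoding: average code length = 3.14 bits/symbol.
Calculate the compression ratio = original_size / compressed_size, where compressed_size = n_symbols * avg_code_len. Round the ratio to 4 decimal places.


original_size = n_symbols * orig_bits = 8310 * 8 = 66480 bits
compressed_size = n_symbols * avg_code_len = 8310 * 3.14 = 26093.4 bits
ratio = original_size / compressed_size = 66480 / 26093.4 = 2.5478

Compression ratio = 2.5478


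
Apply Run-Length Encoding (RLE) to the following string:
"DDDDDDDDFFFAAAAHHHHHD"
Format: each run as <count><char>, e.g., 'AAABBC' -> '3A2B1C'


Scanning runs left to right:
  i=0: run of 'D' x 8 -> '8D'
  i=8: run of 'F' x 3 -> '3F'
  i=11: run of 'A' x 4 -> '4A'
  i=15: run of 'H' x 5 -> '5H'
  i=20: run of 'D' x 1 -> '1D'

RLE = 8D3F4A5H1D


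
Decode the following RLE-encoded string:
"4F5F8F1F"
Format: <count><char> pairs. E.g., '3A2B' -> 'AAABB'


Expanding each <count><char> pair:
  4F -> 'FFFF'
  5F -> 'FFFFF'
  8F -> 'FFFFFFFF'
  1F -> 'F'

Decoded = FFFFFFFFFFFFFFFFFF


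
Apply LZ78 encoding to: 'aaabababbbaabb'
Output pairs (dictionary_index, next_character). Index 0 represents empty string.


LZ78 encoding steps:
Dictionary: {0: ''}
Step 1: w='' (idx 0), next='a' -> output (0, 'a'), add 'a' as idx 1
Step 2: w='a' (idx 1), next='a' -> output (1, 'a'), add 'aa' as idx 2
Step 3: w='' (idx 0), next='b' -> output (0, 'b'), add 'b' as idx 3
Step 4: w='a' (idx 1), next='b' -> output (1, 'b'), add 'ab' as idx 4
Step 5: w='ab' (idx 4), next='b' -> output (4, 'b'), add 'abb' as idx 5
Step 6: w='b' (idx 3), next='a' -> output (3, 'a'), add 'ba' as idx 6
Step 7: w='abb' (idx 5), end of input -> output (5, '')


Encoded: [(0, 'a'), (1, 'a'), (0, 'b'), (1, 'b'), (4, 'b'), (3, 'a'), (5, '')]


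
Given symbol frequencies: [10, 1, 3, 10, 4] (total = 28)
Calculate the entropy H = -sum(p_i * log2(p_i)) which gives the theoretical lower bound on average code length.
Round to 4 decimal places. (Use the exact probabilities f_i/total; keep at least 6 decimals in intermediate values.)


Per-symbol terms -p_i * log2(p_i) with p_i = f_i/28:
  p = 10/28 = 0.357143: log2(p) = -1.485427, -p*log2(p) = 0.530510
  p = 1/28 = 0.035714: log2(p) = -4.807355, -p*log2(p) = 0.171691
  p = 3/28 = 0.107143: log2(p) = -3.222392, -p*log2(p) = 0.345256
  p = 10/28 = 0.357143: log2(p) = -1.485427, -p*log2(p) = 0.530510
  p = 4/28 = 0.142857: log2(p) = -2.807355, -p*log2(p) = 0.401051
H = 0.530510 + 0.171691 + 0.345256 + 0.530510 + 0.401051 = 1.979018

H = 1.979 bits/symbol


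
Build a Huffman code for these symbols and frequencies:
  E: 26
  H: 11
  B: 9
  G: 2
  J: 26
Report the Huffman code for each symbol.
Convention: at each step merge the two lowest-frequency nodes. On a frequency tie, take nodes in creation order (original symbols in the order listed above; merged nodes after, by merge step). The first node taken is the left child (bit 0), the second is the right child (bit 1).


Huffman tree construction:
Step 1: Merge G(2) + B(9) = 11
Step 2: Merge H(11) + (G+B)(11) = 22
Step 3: Merge (H+(G+B))(22) + E(26) = 48
Step 4: Merge J(26) + ((H+(G+B))+E)(48) = 74
Read each symbol's code off the tree from the root (left child = 0, right child = 1).

Codes:
  E: 11 (length 2)
  H: 100 (length 3)
  B: 1011 (length 4)
  G: 1010 (length 4)
  J: 0 (length 1)
Average code length: 155/74 = 2.0946 bits/symbol


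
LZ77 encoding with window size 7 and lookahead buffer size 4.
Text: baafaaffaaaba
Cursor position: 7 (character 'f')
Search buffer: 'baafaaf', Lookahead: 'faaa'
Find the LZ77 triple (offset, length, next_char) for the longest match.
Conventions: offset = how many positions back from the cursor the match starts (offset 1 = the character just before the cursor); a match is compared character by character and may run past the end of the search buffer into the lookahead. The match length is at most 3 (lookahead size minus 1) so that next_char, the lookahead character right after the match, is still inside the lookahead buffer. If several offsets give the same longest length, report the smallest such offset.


Try each offset into the search buffer:
  offset=1 (pos 6, char 'f'): match length 1
  offset=2 (pos 5, char 'a'): match length 0
  offset=3 (pos 4, char 'a'): match length 0
  offset=4 (pos 3, char 'f'): match length 3
  offset=5 (pos 2, char 'a'): match length 0
  offset=6 (pos 1, char 'a'): match length 0
  offset=7 (pos 0, char 'b'): match length 0
Longest match has length 3 at offset 4.
next_char = character at position 7 + 3 = 10 -> 'a'

Best match: offset=4, length=3 (matching 'faa' starting at position 3)
LZ77 triple: (4, 3, 'a')


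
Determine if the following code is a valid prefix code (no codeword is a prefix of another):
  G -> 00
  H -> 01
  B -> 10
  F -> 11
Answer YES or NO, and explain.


Checking each pair (does one codeword prefix another?):
  G='00' vs H='01': no prefix
  G='00' vs B='10': no prefix
  G='00' vs F='11': no prefix
  H='01' vs G='00': no prefix
  H='01' vs B='10': no prefix
  H='01' vs F='11': no prefix
  B='10' vs G='00': no prefix
  B='10' vs H='01': no prefix
  B='10' vs F='11': no prefix
  F='11' vs G='00': no prefix
  F='11' vs H='01': no prefix
  F='11' vs B='10': no prefix
No violation found over all pairs.

YES -- this is a valid prefix code. No codeword is a prefix of any other codeword.


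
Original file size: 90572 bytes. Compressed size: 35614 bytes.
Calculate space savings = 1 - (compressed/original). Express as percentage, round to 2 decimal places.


ratio = compressed/original = 35614/90572 = 0.393212
savings = 1 - ratio = 1 - 0.393212 = 0.606788
as a percentage: 0.606788 * 100 = 60.68%

Space savings = 1 - 35614/90572 = 60.68%


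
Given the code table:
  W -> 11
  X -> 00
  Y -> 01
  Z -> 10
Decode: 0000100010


Decoding:
00 -> X
00 -> X
10 -> Z
00 -> X
10 -> Z


Result: XXZXZ


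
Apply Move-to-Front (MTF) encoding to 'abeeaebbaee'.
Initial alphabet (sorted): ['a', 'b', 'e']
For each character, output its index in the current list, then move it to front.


MTF encoding:
'a': index 0 in ['a', 'b', 'e'] -> ['a', 'b', 'e']
'b': index 1 in ['a', 'b', 'e'] -> ['b', 'a', 'e']
'e': index 2 in ['b', 'a', 'e'] -> ['e', 'b', 'a']
'e': index 0 in ['e', 'b', 'a'] -> ['e', 'b', 'a']
'a': index 2 in ['e', 'b', 'a'] -> ['a', 'e', 'b']
'e': index 1 in ['a', 'e', 'b'] -> ['e', 'a', 'b']
'b': index 2 in ['e', 'a', 'b'] -> ['b', 'e', 'a']
'b': index 0 in ['b', 'e', 'a'] -> ['b', 'e', 'a']
'a': index 2 in ['b', 'e', 'a'] -> ['a', 'b', 'e']
'e': index 2 in ['a', 'b', 'e'] -> ['e', 'a', 'b']
'e': index 0 in ['e', 'a', 'b'] -> ['e', 'a', 'b']


Output: [0, 1, 2, 0, 2, 1, 2, 0, 2, 2, 0]


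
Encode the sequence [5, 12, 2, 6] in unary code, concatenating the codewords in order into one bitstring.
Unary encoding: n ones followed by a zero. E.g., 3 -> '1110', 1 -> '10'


Encode each number as n ones followed by a terminating 0:
  5 -> 111110 (6 bits)
  12 -> 1111111111110 (13 bits)
  2 -> 110 (3 bits)
  6 -> 1111110 (7 bits)
Total length = 6 + 13 + 3 + 7 = 29 bits.

Unary([5, 12, 2, 6]) = 11111011111111111101101111110 (29 bits)


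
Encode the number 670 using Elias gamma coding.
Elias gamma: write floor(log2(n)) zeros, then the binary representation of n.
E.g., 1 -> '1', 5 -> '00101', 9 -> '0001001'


num_bits = floor(log2(670)) + 1 = 10
leading_zeros = num_bits - 1 = 9
binary(670) = 1010011110

Elias gamma(670) = '000000000' + '1010011110' = 0000000001010011110 (19 bits)


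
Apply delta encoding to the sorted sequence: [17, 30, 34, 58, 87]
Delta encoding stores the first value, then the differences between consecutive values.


First value: 17
Deltas:
  30 - 17 = 13
  34 - 30 = 4
  58 - 34 = 24
  87 - 58 = 29


Delta encoded: [17, 13, 4, 24, 29]


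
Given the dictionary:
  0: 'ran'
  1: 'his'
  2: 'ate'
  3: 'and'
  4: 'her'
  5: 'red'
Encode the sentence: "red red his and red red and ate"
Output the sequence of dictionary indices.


Look up each word in the dictionary:
  'red' -> 5
  'red' -> 5
  'his' -> 1
  'and' -> 3
  'red' -> 5
  'red' -> 5
  'and' -> 3
  'ate' -> 2

Encoded: [5, 5, 1, 3, 5, 5, 3, 2]


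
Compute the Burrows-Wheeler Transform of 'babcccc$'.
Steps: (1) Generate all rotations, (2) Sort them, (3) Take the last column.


Rotations (sorted):
  0: $babcccc -> last char: c
  1: abcccc$b -> last char: b
  2: babcccc$ -> last char: $
  3: bcccc$ba -> last char: a
  4: c$babccc -> last char: c
  5: cc$babcc -> last char: c
  6: ccc$babc -> last char: c
  7: cccc$bab -> last char: b


BWT = cb$acccb


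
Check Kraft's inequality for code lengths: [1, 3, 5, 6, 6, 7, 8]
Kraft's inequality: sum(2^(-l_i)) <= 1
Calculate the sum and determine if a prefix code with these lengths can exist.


Sum = 2^(-1) + 2^(-3) + 2^(-5) + 2^(-6) + 2^(-6) + 2^(-7) + 2^(-8)
    = 0.5 + 0.125 + 0.03125 + 0.015625 + 0.015625 + 0.0078125 + 0.00390625
    = 179/256 = 0.69921875
Since 0.69921875 <= 1, Kraft's inequality IS satisfied.
A prefix code with these lengths CAN exist.

Kraft sum = 0.69921875. Satisfied.


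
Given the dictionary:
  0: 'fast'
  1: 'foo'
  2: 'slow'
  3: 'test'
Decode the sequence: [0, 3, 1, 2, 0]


Look up each index in the dictionary:
  0 -> 'fast'
  3 -> 'test'
  1 -> 'foo'
  2 -> 'slow'
  0 -> 'fast'

Decoded: "fast test foo slow fast"


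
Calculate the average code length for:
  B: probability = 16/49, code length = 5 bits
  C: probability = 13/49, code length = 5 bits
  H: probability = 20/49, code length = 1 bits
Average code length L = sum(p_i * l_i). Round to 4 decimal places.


Weighted contributions p_i * l_i:
  B: (16/49) * 5 = 80/49
  C: (13/49) * 5 = 65/49
  H: (20/49) * 1 = 20/49
Sum = (80 + 65 + 20)/49 = 165/49

L = 165/49 = 3.3673 bits/symbol


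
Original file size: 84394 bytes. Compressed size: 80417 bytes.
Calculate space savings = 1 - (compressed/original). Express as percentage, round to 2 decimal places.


ratio = compressed/original = 80417/84394 = 0.952876
savings = 1 - ratio = 1 - 0.952876 = 0.047124
as a percentage: 0.047124 * 100 = 4.71%

Space savings = 1 - 80417/84394 = 4.71%


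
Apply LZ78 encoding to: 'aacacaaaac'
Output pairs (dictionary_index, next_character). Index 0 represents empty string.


LZ78 encoding steps:
Dictionary: {0: ''}
Step 1: w='' (idx 0), next='a' -> output (0, 'a'), add 'a' as idx 1
Step 2: w='a' (idx 1), next='c' -> output (1, 'c'), add 'ac' as idx 2
Step 3: w='ac' (idx 2), next='a' -> output (2, 'a'), add 'aca' as idx 3
Step 4: w='a' (idx 1), next='a' -> output (1, 'a'), add 'aa' as idx 4
Step 5: w='ac' (idx 2), end of input -> output (2, '')


Encoded: [(0, 'a'), (1, 'c'), (2, 'a'), (1, 'a'), (2, '')]


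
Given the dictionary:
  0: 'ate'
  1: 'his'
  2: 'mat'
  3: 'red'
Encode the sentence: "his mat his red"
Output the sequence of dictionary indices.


Look up each word in the dictionary:
  'his' -> 1
  'mat' -> 2
  'his' -> 1
  'red' -> 3

Encoded: [1, 2, 1, 3]


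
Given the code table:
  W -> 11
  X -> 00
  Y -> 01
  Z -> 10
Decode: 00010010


Decoding:
00 -> X
01 -> Y
00 -> X
10 -> Z


Result: XYXZ


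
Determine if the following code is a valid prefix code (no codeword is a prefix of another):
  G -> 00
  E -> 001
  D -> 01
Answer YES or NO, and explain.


Checking each pair (does one codeword prefix another?):
  G='00' vs E='001': prefix -- VIOLATION

NO -- this is NOT a valid prefix code. G (00) is a prefix of E (001).


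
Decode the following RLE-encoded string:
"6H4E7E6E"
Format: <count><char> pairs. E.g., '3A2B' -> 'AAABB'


Expanding each <count><char> pair:
  6H -> 'HHHHHH'
  4E -> 'EEEE'
  7E -> 'EEEEEEE'
  6E -> 'EEEEEE'

Decoded = HHHHHHEEEEEEEEEEEEEEEEE


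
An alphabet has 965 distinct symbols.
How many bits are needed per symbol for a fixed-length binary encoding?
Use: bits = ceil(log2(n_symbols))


log2(965) = 9.9144
Bracket: 2^9 = 512 < 965 <= 2^10 = 1024
So ceil(log2(965)) = 10

bits = ceil(log2(965)) = ceil(9.9144) = 10 bits


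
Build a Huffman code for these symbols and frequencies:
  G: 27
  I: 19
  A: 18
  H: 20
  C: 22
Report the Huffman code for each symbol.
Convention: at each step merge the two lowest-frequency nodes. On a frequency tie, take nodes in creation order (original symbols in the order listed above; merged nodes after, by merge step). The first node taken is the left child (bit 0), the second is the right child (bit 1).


Huffman tree construction:
Step 1: Merge A(18) + I(19) = 37
Step 2: Merge H(20) + C(22) = 42
Step 3: Merge G(27) + (A+I)(37) = 64
Step 4: Merge (H+C)(42) + (G+(A+I))(64) = 106
Read each symbol's code off the tree from the root (left child = 0, right child = 1).

Codes:
  G: 10 (length 2)
  I: 111 (length 3)
  A: 110 (length 3)
  H: 00 (length 2)
  C: 01 (length 2)
Average code length: 249/106 = 2.3491 bits/symbol


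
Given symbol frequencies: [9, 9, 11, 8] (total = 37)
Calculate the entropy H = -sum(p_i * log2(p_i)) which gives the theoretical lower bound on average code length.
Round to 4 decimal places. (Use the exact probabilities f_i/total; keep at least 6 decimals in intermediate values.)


Per-symbol terms -p_i * log2(p_i) with p_i = f_i/37:
  p = 9/37 = 0.243243: log2(p) = -2.039528, -p*log2(p) = 0.496101
  p = 9/37 = 0.243243: log2(p) = -2.039528, -p*log2(p) = 0.496101
  p = 11/37 = 0.297297: log2(p) = -1.750022, -p*log2(p) = 0.520277
  p = 8/37 = 0.216216: log2(p) = -2.209453, -p*log2(p) = 0.477720
H = 0.496101 + 0.496101 + 0.520277 + 0.477720 = 1.990199

H = 1.9902 bits/symbol


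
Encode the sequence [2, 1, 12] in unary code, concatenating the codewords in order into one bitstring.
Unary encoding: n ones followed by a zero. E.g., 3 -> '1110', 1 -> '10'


Encode each number as n ones followed by a terminating 0:
  2 -> 110 (3 bits)
  1 -> 10 (2 bits)
  12 -> 1111111111110 (13 bits)
Total length = 3 + 2 + 13 = 18 bits.

Unary([2, 1, 12]) = 110101111111111110 (18 bits)


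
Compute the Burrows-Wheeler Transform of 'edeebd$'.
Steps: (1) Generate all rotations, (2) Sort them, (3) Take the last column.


Rotations (sorted):
  0: $edeebd -> last char: d
  1: bd$edee -> last char: e
  2: d$edeeb -> last char: b
  3: deebd$e -> last char: e
  4: ebd$ede -> last char: e
  5: edeebd$ -> last char: $
  6: eebd$ed -> last char: d


BWT = debee$d


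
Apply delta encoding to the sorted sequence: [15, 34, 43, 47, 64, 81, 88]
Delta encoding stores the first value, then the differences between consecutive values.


First value: 15
Deltas:
  34 - 15 = 19
  43 - 34 = 9
  47 - 43 = 4
  64 - 47 = 17
  81 - 64 = 17
  88 - 81 = 7


Delta encoded: [15, 19, 9, 4, 17, 17, 7]


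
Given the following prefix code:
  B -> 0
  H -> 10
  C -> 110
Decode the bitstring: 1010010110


Decoding step by step:
Bits 10 -> H
Bits 10 -> H
Bits 0 -> B
Bits 10 -> H
Bits 110 -> C


Decoded message: HHBHC


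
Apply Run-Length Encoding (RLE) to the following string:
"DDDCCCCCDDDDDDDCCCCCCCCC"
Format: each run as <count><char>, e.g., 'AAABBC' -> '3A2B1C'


Scanning runs left to right:
  i=0: run of 'D' x 3 -> '3D'
  i=3: run of 'C' x 5 -> '5C'
  i=8: run of 'D' x 7 -> '7D'
  i=15: run of 'C' x 9 -> '9C'

RLE = 3D5C7D9C


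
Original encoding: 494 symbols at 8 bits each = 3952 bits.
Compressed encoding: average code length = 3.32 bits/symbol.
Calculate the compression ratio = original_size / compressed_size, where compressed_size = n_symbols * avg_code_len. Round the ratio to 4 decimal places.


original_size = n_symbols * orig_bits = 494 * 8 = 3952 bits
compressed_size = n_symbols * avg_code_len = 494 * 3.32 = 1640.08 bits
ratio = original_size / compressed_size = 3952 / 1640.08 = 2.4096

Compression ratio = 2.4096


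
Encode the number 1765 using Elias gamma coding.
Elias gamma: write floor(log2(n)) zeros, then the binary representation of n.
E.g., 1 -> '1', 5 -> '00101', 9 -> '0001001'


num_bits = floor(log2(1765)) + 1 = 11
leading_zeros = num_bits - 1 = 10
binary(1765) = 11011100101

Elias gamma(1765) = '0000000000' + '11011100101' = 000000000011011100101 (21 bits)


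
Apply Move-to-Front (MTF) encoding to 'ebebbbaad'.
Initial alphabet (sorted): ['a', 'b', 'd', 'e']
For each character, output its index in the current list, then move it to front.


MTF encoding:
'e': index 3 in ['a', 'b', 'd', 'e'] -> ['e', 'a', 'b', 'd']
'b': index 2 in ['e', 'a', 'b', 'd'] -> ['b', 'e', 'a', 'd']
'e': index 1 in ['b', 'e', 'a', 'd'] -> ['e', 'b', 'a', 'd']
'b': index 1 in ['e', 'b', 'a', 'd'] -> ['b', 'e', 'a', 'd']
'b': index 0 in ['b', 'e', 'a', 'd'] -> ['b', 'e', 'a', 'd']
'b': index 0 in ['b', 'e', 'a', 'd'] -> ['b', 'e', 'a', 'd']
'a': index 2 in ['b', 'e', 'a', 'd'] -> ['a', 'b', 'e', 'd']
'a': index 0 in ['a', 'b', 'e', 'd'] -> ['a', 'b', 'e', 'd']
'd': index 3 in ['a', 'b', 'e', 'd'] -> ['d', 'a', 'b', 'e']


Output: [3, 2, 1, 1, 0, 0, 2, 0, 3]


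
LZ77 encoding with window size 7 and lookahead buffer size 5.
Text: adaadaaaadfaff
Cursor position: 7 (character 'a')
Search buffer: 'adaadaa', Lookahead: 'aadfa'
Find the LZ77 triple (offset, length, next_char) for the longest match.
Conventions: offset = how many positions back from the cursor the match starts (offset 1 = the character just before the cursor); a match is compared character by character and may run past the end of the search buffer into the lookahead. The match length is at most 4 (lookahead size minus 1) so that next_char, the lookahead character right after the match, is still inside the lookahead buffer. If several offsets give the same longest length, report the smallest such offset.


Try each offset into the search buffer:
  offset=1 (pos 6, char 'a'): match length 2
  offset=2 (pos 5, char 'a'): match length 2
  offset=3 (pos 4, char 'd'): match length 0
  offset=4 (pos 3, char 'a'): match length 1
  offset=5 (pos 2, char 'a'): match length 3
  offset=6 (pos 1, char 'd'): match length 0
  offset=7 (pos 0, char 'a'): match length 1
Longest match has length 3 at offset 5.
next_char = character at position 7 + 3 = 10 -> 'f'

Best match: offset=5, length=3 (matching 'aad' starting at position 2)
LZ77 triple: (5, 3, 'f')


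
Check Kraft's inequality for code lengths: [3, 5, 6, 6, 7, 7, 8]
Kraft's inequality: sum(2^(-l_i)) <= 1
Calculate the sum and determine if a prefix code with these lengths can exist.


Sum = 2^(-3) + 2^(-5) + 2^(-6) + 2^(-6) + 2^(-7) + 2^(-7) + 2^(-8)
    = 0.125 + 0.03125 + 0.015625 + 0.015625 + 0.0078125 + 0.0078125 + 0.00390625
    = 53/256 = 0.20703125
Since 0.20703125 <= 1, Kraft's inequality IS satisfied.
A prefix code with these lengths CAN exist.

Kraft sum = 0.20703125. Satisfied.


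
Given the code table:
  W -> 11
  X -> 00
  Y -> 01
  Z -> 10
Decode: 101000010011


Decoding:
10 -> Z
10 -> Z
00 -> X
01 -> Y
00 -> X
11 -> W


Result: ZZXYXW


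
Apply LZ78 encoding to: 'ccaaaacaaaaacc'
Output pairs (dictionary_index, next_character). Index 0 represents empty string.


LZ78 encoding steps:
Dictionary: {0: ''}
Step 1: w='' (idx 0), next='c' -> output (0, 'c'), add 'c' as idx 1
Step 2: w='c' (idx 1), next='a' -> output (1, 'a'), add 'ca' as idx 2
Step 3: w='' (idx 0), next='a' -> output (0, 'a'), add 'a' as idx 3
Step 4: w='a' (idx 3), next='a' -> output (3, 'a'), add 'aa' as idx 4
Step 5: w='ca' (idx 2), next='a' -> output (2, 'a'), add 'caa' as idx 5
Step 6: w='aa' (idx 4), next='a' -> output (4, 'a'), add 'aaa' as idx 6
Step 7: w='c' (idx 1), next='c' -> output (1, 'c'), add 'cc' as idx 7


Encoded: [(0, 'c'), (1, 'a'), (0, 'a'), (3, 'a'), (2, 'a'), (4, 'a'), (1, 'c')]


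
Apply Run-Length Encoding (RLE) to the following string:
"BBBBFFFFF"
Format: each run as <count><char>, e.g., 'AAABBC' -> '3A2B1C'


Scanning runs left to right:
  i=0: run of 'B' x 4 -> '4B'
  i=4: run of 'F' x 5 -> '5F'

RLE = 4B5F


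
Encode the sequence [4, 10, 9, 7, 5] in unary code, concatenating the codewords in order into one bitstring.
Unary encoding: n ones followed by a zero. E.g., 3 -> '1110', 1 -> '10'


Encode each number as n ones followed by a terminating 0:
  4 -> 11110 (5 bits)
  10 -> 11111111110 (11 bits)
  9 -> 1111111110 (10 bits)
  7 -> 11111110 (8 bits)
  5 -> 111110 (6 bits)
Total length = 5 + 11 + 10 + 8 + 6 = 40 bits.

Unary([4, 10, 9, 7, 5]) = 1111011111111110111111111011111110111110 (40 bits)


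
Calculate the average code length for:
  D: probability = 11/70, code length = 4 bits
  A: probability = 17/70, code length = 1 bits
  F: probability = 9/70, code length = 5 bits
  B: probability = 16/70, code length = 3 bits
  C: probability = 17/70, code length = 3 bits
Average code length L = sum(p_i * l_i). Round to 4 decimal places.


Weighted contributions p_i * l_i:
  D: (11/70) * 4 = 44/70
  A: (17/70) * 1 = 17/70
  F: (9/70) * 5 = 45/70
  B: (16/70) * 3 = 48/70
  C: (17/70) * 3 = 51/70
Sum = (44 + 17 + 45 + 48 + 51)/70 = 205/70

L = 205/70 = 2.9286 bits/symbol


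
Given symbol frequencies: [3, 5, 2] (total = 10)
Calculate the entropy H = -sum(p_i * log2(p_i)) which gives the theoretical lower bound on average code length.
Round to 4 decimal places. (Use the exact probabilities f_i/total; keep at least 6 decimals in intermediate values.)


Per-symbol terms -p_i * log2(p_i) with p_i = f_i/10:
  p = 3/10 = 0.300000: log2(p) = -1.736966, -p*log2(p) = 0.521090
  p = 5/10 = 0.500000: log2(p) = -1.000000, -p*log2(p) = 0.500000
  p = 2/10 = 0.200000: log2(p) = -2.321928, -p*log2(p) = 0.464386
H = 0.521090 + 0.500000 + 0.464386 = 1.485476

H = 1.4855 bits/symbol


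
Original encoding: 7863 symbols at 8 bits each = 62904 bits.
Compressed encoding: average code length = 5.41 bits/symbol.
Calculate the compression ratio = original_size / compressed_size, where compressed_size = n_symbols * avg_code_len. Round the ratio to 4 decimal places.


original_size = n_symbols * orig_bits = 7863 * 8 = 62904 bits
compressed_size = n_symbols * avg_code_len = 7863 * 5.41 = 42538.83 bits
ratio = original_size / compressed_size = 62904 / 42538.83 = 1.4787

Compression ratio = 1.4787


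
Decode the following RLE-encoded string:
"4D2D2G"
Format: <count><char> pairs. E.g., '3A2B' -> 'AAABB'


Expanding each <count><char> pair:
  4D -> 'DDDD'
  2D -> 'DD'
  2G -> 'GG'

Decoded = DDDDDDGG


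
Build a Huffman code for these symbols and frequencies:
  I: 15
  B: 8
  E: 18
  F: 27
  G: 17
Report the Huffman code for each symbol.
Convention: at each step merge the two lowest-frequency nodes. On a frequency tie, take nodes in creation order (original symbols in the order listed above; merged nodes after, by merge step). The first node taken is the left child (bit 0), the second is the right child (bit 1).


Huffman tree construction:
Step 1: Merge B(8) + I(15) = 23
Step 2: Merge G(17) + E(18) = 35
Step 3: Merge (B+I)(23) + F(27) = 50
Step 4: Merge (G+E)(35) + ((B+I)+F)(50) = 85
Read each symbol's code off the tree from the root (left child = 0, right child = 1).

Codes:
  I: 101 (length 3)
  B: 100 (length 3)
  E: 01 (length 2)
  F: 11 (length 2)
  G: 00 (length 2)
Average code length: 193/85 = 2.2706 bits/symbol
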